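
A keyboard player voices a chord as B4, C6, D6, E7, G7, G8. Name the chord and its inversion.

The distinct note names are B, C, D, E, G. Stacked in thirds they read C–E–G–B–D, which is a major ninth chord on C.
With the seventh (B) in the bass, the chord is in third inversion.

C major ninth, third inversion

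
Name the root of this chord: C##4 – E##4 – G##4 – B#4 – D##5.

The distinct letter names are C##, E##, G##, B#, D##. Arranged as a stack of thirds they read C##–E##–G##–B#–D##, so C## is the root (a C## dominant ninth chord).

C##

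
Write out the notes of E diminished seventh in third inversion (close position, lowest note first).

Db, E, G, Bb

The chord tones are E–G–Bb–Db. With the seventh (Db) lowest for third inversion: Db, E, G, Bb.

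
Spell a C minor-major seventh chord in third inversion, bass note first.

The chord tones are C–Eb–G–B. With the seventh (B) lowest for third inversion: B, C, Eb, G.

B, C, Eb, G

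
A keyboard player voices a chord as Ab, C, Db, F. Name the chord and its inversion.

Db major seventh, second inversion

The distinct note names are Ab, C, Db, F. Stacked in thirds they read Db–F–Ab–C, which is a major seventh chord on Db.
Ab is the fifth of Db major seventh; fifth in the bass means second inversion (figured bass 4/3).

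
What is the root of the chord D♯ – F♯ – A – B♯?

B#

The distinct letter names are D#, F#, A, B#. Arranged as a stack of thirds they read B#–D#–F#–A, so B# is the root (a B# diminished seventh chord).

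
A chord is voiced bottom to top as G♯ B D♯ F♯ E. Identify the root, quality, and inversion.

E major ninth, first inversion

The pitch classes G#, B, D#, F#, E arrange in thirds as E–G#–B–D#–F#: an E major ninth chord.
With the third (G#) in the bass, the chord is in first inversion.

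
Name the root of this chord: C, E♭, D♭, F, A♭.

Db

C, Eb, Db, F, Ab are the tones of a Db major ninth chord (Db–F–Ab–C–Eb), making Db the root.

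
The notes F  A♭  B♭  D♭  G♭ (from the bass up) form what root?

Gb

Reordering F, Ab, Bb, Db, Gb into stacked thirds gives Gb–Bb–Db–F–Ab; the bottom of that stack, Gb, is the root.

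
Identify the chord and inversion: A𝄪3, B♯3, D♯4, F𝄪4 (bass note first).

Reducing to letter names: A##, B#, D#, F##. These stack in thirds as B#–D#–F##–A## — a B# minor-major seventh chord.
The lowest note is A##, the seventh of the chord, so this is third inversion (figured bass 4/2).

B# minor-major seventh, third inversion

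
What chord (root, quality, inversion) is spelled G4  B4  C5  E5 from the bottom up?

C major seventh, second inversion

Reducing to letter names: G, B, C, E. These stack in thirds as C–E–G–B — a C major seventh chord.
With the fifth (G) in the bass, the chord is in second inversion (figured bass 4/3).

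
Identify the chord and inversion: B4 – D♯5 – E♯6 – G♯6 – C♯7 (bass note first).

C# dominant ninth, third inversion

The pitch classes B, D#, E#, G#, C# arrange in thirds as C#–E#–G#–B–D#: a C# dominant ninth chord.
The lowest note is B, the seventh of the chord, so this is third inversion.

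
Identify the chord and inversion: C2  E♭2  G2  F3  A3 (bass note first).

Reducing to letter names: C, Eb, G, F, A. These stack in thirds as F–A–C–Eb–G — an F dominant ninth chord.
With the fifth (C) in the bass, the chord is in second inversion.

F dominant ninth, second inversion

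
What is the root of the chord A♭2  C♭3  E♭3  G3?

Reordering Ab, Cb, Eb, G into stacked thirds gives Ab–Cb–Eb–G; the bottom of that stack, Ab, is the root.

Ab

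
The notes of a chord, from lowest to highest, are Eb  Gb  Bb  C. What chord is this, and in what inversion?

Reducing to letter names: Eb, Gb, Bb, C. These stack in thirds as C–Eb–Gb–Bb — a C half-diminished seventh chord.
Eb is the third of C half-diminished seventh; third in the bass means first inversion (figured bass 6/5).

C half-diminished seventh, first inversion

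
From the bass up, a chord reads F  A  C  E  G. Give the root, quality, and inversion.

F major ninth, root position

The pitch classes F, A, C, E, G arrange in thirds as F–A–C–E–G: an F major ninth chord.
With the root (F) in the bass, the chord is in root position.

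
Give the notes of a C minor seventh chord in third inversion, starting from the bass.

The chord tones are C–Eb–G–Bb. With the seventh (Bb) lowest for third inversion: Bb, C, Eb, G.

Bb, C, Eb, G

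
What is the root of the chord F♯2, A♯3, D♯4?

D#

F#, A#, D# are the tones of a D# minor triad (D#–F#–A#), making D# the root.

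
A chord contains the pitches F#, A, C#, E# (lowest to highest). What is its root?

F#

Reordering F#, A, C#, E# into stacked thirds gives F#–A–C#–E#; the bottom of that stack, F#, is the root.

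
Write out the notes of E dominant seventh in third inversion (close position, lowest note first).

D, E, G#, B

Spelling E dominant seventh: E–G#–B–D. In third inversion the seventh is bass, giving D, E, G#, B from the bottom.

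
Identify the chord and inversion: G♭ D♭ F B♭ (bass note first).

Reducing to letter names: Gb, Db, F, Bb. These stack in thirds as Gb–Bb–Db–F — a Gb major seventh chord.
With the root (Gb) in the bass, the chord is in root position (figured bass 7).

Gb major seventh, root position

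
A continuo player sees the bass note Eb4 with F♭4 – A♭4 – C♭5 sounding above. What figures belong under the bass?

4/2

The notes Eb, Fb, Ab, Cb stack in thirds as Fb–Ab–Cb–Eb — an Fb major seventh chord. The bass Eb is the seventh, so this is third inversion: figured 4/2.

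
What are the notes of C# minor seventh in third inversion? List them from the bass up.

B, C#, E, G#

Spelling C# minor seventh: C#–E–G#–B. In third inversion the seventh is bass, giving B, C#, E, G# from the bottom.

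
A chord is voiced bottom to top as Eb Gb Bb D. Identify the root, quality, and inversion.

Reducing to letter names: Eb, Gb, Bb, D. These stack in thirds as Eb–Gb–Bb–D — an Eb minor-major seventh chord.
With the root (Eb) in the bass, the chord is in root position (figured bass 7).

Eb minor-major seventh, root position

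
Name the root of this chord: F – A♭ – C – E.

F

F, Ab, C, E are the tones of an F minor-major seventh chord (F–Ab–C–E), making F the root.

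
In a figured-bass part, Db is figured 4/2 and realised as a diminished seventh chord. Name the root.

The figures 4/2 mean the seventh of the chord is in the bass. If Db is the seventh of a diminished seventh chord, the root is E (chord tones E–G–Bb–Db).

E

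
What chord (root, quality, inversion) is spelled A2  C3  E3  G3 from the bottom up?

A minor seventh, root position

The pitch classes A, C, E, G arrange in thirds as A–C–E–G: an A minor seventh chord.
The lowest note is A, the root of the chord, so this is root position (figured bass 7).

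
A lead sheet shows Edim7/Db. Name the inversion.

Edim7/Db means E diminished seventh with Db in the bass. Db is the seventh of E diminished seventh (E–G–Bb–Db), so this is third inversion.

third inversion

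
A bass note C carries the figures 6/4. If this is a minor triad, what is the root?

The figures 6/4 mean the fifth of the chord is in the bass. If C is the fifth of a minor triad, the root is F (chord tones F–Ab–C).

F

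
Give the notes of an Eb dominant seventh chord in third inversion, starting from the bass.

Db, Eb, G, Bb

Eb dominant seventh is Eb–G–Bb–Db. Third inversion puts the seventh (Db) in the bass, with the remaining tones above: Db, Eb, G, Bb.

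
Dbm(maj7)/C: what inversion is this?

Dbm(maj7)/C means Db minor-major seventh with C in the bass. C is the seventh of Db minor-major seventh (Db–Fb–Ab–C), so this is third inversion.

third inversion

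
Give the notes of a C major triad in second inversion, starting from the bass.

G, C, E

Spelling C major: C–E–G. In second inversion the fifth is bass, giving G, C, E from the bottom.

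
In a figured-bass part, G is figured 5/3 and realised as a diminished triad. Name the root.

G

The figures 5/3 mean the root of the chord is in the bass. If G is the root of a diminished triad, the root is G (chord tones G–Bb–Db).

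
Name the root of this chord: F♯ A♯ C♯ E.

F#

F#, A#, C#, E are the tones of an F# dominant seventh chord (F#–A#–C#–E), making F# the root.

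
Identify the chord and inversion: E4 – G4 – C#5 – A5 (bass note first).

The distinct note names are E, G, C#, A. Stacked in thirds they read A–C#–E–G, which is a dominant seventh chord on A.
With the fifth (E) in the bass, the chord is in second inversion (figured bass 4/3).

A dominant seventh, second inversion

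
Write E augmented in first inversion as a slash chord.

First inversion of E augmented has the third (G#) in the bass. As a slash chord: Eaug/G#.

Eaug/G#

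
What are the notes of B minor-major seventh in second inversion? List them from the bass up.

F#, A#, B, D

The chord tones are B–D–F#–A#. With the fifth (F#) lowest for second inversion: F#, A#, B, D.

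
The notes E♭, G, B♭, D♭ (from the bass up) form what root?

Eb

Reordering Eb, G, Bb, Db into stacked thirds gives Eb–G–Bb–Db; the bottom of that stack, Eb, is the root.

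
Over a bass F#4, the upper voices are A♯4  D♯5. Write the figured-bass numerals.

The notes F#, A#, D# stack in thirds as D#–F#–A# — a D# minor triad. The bass F# is the third, so this is first inversion: figured 6.

6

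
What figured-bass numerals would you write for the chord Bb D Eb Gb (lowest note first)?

The notes Bb, D, Eb, Gb stack in thirds as Eb–Gb–Bb–D — an Eb minor-major seventh chord. The bass Bb is the fifth, so this is second inversion: figured 4/3.

4/3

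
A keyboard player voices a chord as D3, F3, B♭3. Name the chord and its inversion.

The distinct note names are D, F, Bb. Stacked in thirds they read Bb–D–F, which is a major triad on Bb.
The lowest note is D, the third of the chord, so this is first inversion (figured bass 6).

Bb major, first inversion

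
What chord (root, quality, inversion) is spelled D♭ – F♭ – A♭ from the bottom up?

Db minor, root position

The distinct note names are Db, Fb, Ab. Stacked in thirds they read Db–Fb–Ab, which is a minor triad on Db.
Db is the root of Db minor; root in the bass means root position (figured bass 5/3).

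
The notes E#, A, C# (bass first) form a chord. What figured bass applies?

6/4

The notes E#, A, C# stack in thirds as A–C#–E# — an A augmented triad. The bass E# is the fifth, so this is second inversion: figured 6/4.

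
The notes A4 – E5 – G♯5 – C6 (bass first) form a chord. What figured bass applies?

7

The notes A, E, G#, C stack in thirds as A–C–E–G# — an A minor-major seventh chord. The bass A is the root, so this is root position: figured 7.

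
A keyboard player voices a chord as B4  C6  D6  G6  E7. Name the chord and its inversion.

The pitch classes B, C, D, G, E arrange in thirds as C–E–G–B–D: a C major ninth chord.
The lowest note is B, the seventh of the chord, so this is third inversion.

C major ninth, third inversion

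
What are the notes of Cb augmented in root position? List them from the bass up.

Spelling Cb augmented: Cb–Eb–G. In root position the root is bass, giving Cb, Eb, G from the bottom.

Cb, Eb, G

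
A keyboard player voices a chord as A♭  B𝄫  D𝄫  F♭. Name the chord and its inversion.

The pitch classes Ab, Bbb, Dbb, Fb arrange in thirds as Bbb–Dbb–Fb–Ab: a Bbb minor-major seventh chord.
With the seventh (Ab) in the bass, the chord is in third inversion (figured bass 4/2).

Bbb minor-major seventh, third inversion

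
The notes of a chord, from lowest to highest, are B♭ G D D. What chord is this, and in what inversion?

G minor, first inversion

The distinct note names are Bb, G, D. Stacked in thirds they read G–Bb–D, which is a minor triad on G.
With the third (Bb) in the bass, the chord is in first inversion (figured bass 6).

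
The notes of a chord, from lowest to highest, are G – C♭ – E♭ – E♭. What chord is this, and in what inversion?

The distinct note names are G, Cb, Eb. Stacked in thirds they read Cb–Eb–G, which is an augmented triad on Cb.
The lowest note is G, the fifth of the chord, so this is second inversion (figured bass 6/4).

Cb augmented, second inversion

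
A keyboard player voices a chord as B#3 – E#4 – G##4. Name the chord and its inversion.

E# major, second inversion

The distinct note names are B#, E#, G##. Stacked in thirds they read E#–G##–B#, which is a major triad on E#.
With the fifth (B#) in the bass, the chord is in second inversion (figured bass 6/4).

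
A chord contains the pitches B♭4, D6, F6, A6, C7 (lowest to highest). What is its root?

The distinct letter names are Bb, D, F, A, C. Arranged as a stack of thirds they read Bb–D–F–A–C, so Bb is the root (a Bb major ninth chord).

Bb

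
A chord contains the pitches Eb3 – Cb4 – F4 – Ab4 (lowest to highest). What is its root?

The distinct letter names are Eb, Cb, F, Ab. Arranged as a stack of thirds they read F–Ab–Cb–Eb, so F is the root (an F half-diminished seventh chord).

F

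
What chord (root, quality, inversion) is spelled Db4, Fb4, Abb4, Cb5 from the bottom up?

The distinct note names are Db, Fb, Abb, Cb. Stacked in thirds they read Db–Fb–Abb–Cb, which is a half-diminished seventh chord on Db.
The lowest note is Db, the root of the chord, so this is root position (figured bass 7).

Db half-diminished seventh, root position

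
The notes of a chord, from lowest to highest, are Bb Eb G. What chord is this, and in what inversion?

Eb major, second inversion

The pitch classes Bb, Eb, G arrange in thirds as Eb–G–Bb: an Eb major triad.
The lowest note is Bb, the fifth of the chord, so this is second inversion (figured bass 6/4).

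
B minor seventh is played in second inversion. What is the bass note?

F#

In second inversion the fifth is lowest. For B minor seventh (B–D–F#–A) that is F#.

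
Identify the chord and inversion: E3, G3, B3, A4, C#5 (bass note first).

The pitch classes E, G, B, A, C# arrange in thirds as A–C#–E–G–B: an A dominant ninth chord.
The lowest note is E, the fifth of the chord, so this is second inversion.

A dominant ninth, second inversion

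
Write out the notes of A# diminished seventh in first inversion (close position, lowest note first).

The chord tones are A#–C#–E–G. With the third (C#) lowest for first inversion: C#, E, G, A#.

C#, E, G, A#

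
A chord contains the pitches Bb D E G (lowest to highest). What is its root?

The distinct letter names are Bb, D, E, G. Arranged as a stack of thirds they read E–G–Bb–D, so E is the root (an E half-diminished seventh chord).

E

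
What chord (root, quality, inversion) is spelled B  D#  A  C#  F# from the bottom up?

The distinct note names are B, D#, A, C#, F#. Stacked in thirds they read B–D#–F#–A–C#, which is a dominant ninth chord on B.
The lowest note is B, the root of the chord, so this is root position.

B dominant ninth, root position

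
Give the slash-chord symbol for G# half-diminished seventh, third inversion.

Third inversion of G# half-diminished seventh has the seventh (F#) in the bass. As a slash chord: G#ø7/F#.

G#ø7/F#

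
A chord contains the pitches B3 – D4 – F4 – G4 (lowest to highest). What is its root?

The distinct letter names are B, D, F, G. Arranged as a stack of thirds they read G–B–D–F, so G is the root (a G dominant seventh chord).

G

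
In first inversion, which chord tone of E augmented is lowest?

The third of E augmented (E–G#–B#) is G#; that is the bass in first inversion.

G#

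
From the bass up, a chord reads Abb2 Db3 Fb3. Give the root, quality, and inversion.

The distinct note names are Abb, Db, Fb. Stacked in thirds they read Db–Fb–Abb, which is a diminished triad on Db.
The lowest note is Abb, the fifth of the chord, so this is second inversion (figured bass 6/4).

Db diminished, second inversion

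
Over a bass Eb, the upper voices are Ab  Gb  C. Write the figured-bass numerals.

4/3

The notes Eb, Ab, Gb, C stack in thirds as Ab–C–Eb–Gb — an Ab dominant seventh chord. The bass Eb is the fifth, so this is second inversion: figured 4/3.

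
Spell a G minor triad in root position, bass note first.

G minor is G–Bb–D. Root position puts the root (G) in the bass, with the remaining tones above: G, Bb, D.

G, Bb, D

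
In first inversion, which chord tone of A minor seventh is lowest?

In first inversion the third is lowest. For A minor seventh (A–C–E–G) that is C.

C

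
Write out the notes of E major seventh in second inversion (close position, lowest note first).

E major seventh is E–G#–B–D#. Second inversion puts the fifth (B) in the bass, with the remaining tones above: B, D#, E, G#.

B, D#, E, G#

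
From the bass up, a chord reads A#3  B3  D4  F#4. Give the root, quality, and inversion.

B minor-major seventh, third inversion

The distinct note names are A#, B, D, F#. Stacked in thirds they read B–D–F#–A#, which is a minor-major seventh chord on B.
With the seventh (A#) in the bass, the chord is in third inversion (figured bass 4/2).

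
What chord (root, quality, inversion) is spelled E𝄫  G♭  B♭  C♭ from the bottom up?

The pitch classes Ebb, Gb, Bb, Cb arrange in thirds as Cb–Ebb–Gb–Bb: a Cb minor-major seventh chord.
The lowest note is Ebb, the third of the chord, so this is first inversion (figured bass 6/5).

Cb minor-major seventh, first inversion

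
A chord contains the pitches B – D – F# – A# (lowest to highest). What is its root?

B

The distinct letter names are B, D, F#, A#. Arranged as a stack of thirds they read B–D–F#–A#, so B is the root (a B minor-major seventh chord).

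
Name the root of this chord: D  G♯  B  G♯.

Reordering D, G#, B into stacked thirds gives G#–B–D; the bottom of that stack, G#, is the root.

G#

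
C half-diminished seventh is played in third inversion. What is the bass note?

In third inversion the seventh is lowest. For C half-diminished seventh (C–Eb–Gb–Bb) that is Bb.

Bb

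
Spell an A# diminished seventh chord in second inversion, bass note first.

E, G, A#, C#

Spelling A# diminished seventh: A#–C#–E–G. In second inversion the fifth is bass, giving E, G, A#, C# from the bottom.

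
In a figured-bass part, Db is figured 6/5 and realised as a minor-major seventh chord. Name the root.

The figures 6/5 mean the third of the chord is in the bass. If Db is the third of a minor-major seventh chord, the root is Bb (chord tones Bb–Db–F–A).

Bb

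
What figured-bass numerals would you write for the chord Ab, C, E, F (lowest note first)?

6/5

The notes Ab, C, E, F stack in thirds as F–Ab–C–E — an F minor-major seventh chord. The bass Ab is the third, so this is first inversion: figured 6/5.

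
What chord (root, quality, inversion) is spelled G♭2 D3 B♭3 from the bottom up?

Gb augmented, root position

Reducing to letter names: Gb, D, Bb. These stack in thirds as Gb–Bb–D — a Gb augmented triad.
With the root (Gb) in the bass, the chord is in root position (figured bass 5/3).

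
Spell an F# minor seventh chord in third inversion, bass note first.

F# minor seventh is F#–A–C#–E. Third inversion puts the seventh (E) in the bass, with the remaining tones above: E, F#, A, C#.

E, F#, A, C#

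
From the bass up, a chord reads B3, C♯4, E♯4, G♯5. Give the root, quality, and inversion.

C# dominant seventh, third inversion

The distinct note names are B, C#, E#, G#. Stacked in thirds they read C#–E#–G#–B, which is a dominant seventh chord on C#.
The lowest note is B, the seventh of the chord, so this is third inversion (figured bass 4/2).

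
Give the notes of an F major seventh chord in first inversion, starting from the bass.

A, C, E, F

Spelling F major seventh: F–A–C–E. In first inversion the third is bass, giving A, C, E, F from the bottom.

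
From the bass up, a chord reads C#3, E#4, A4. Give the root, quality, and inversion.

Reducing to letter names: C#, E#, A. These stack in thirds as A–C#–E# — an A augmented triad.
The lowest note is C#, the third of the chord, so this is first inversion (figured bass 6).

A augmented, first inversion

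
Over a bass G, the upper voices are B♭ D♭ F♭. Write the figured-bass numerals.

7

The notes G, Bb, Db, Fb stack in thirds as G–Bb–Db–Fb — a G diminished seventh chord. The bass G is the root, so this is root position: figured 7.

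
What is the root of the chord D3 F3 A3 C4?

D

Reordering D, F, A, C into stacked thirds gives D–F–A–C; the bottom of that stack, D, is the root.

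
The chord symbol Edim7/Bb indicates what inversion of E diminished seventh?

second inversion

Edim7/Bb means E diminished seventh with Bb in the bass. Bb is the fifth of E diminished seventh (E–G–Bb–Db), so this is second inversion.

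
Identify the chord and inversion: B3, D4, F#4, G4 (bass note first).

The pitch classes B, D, F#, G arrange in thirds as G–B–D–F#: a G major seventh chord.
The lowest note is B, the third of the chord, so this is first inversion (figured bass 6/5).

G major seventh, first inversion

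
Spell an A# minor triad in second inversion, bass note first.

Spelling A# minor: A#–C#–E#. In second inversion the fifth is bass, giving E#, A#, C# from the bottom.

E#, A#, C#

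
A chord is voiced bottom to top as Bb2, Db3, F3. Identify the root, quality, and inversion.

Reducing to letter names: Bb, Db, F. These stack in thirds as Bb–Db–F — a Bb minor triad.
With the root (Bb) in the bass, the chord is in root position (figured bass 5/3).

Bb minor, root position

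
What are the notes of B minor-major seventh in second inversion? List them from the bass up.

F#, A#, B, D

B minor-major seventh is B–D–F#–A#. Second inversion puts the fifth (F#) in the bass, with the remaining tones above: F#, A#, B, D.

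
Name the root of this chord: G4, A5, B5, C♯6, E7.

G, A, B, C#, E are the tones of an A dominant ninth chord (A–C#–E–G–B), making A the root.

A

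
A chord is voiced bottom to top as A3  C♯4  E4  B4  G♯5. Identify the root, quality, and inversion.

A major ninth, root position

The pitch classes A, C#, E, B, G# arrange in thirds as A–C#–E–G#–B: an A major ninth chord.
With the root (A) in the bass, the chord is in root position.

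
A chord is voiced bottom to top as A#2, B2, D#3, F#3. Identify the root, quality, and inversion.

B major seventh, third inversion

The pitch classes A#, B, D#, F# arrange in thirds as B–D#–F#–A#: a B major seventh chord.
With the seventh (A#) in the bass, the chord is in third inversion (figured bass 4/2).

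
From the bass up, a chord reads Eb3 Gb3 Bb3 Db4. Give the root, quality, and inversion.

Eb minor seventh, root position

Reducing to letter names: Eb, Gb, Bb, Db. These stack in thirds as Eb–Gb–Bb–Db — an Eb minor seventh chord.
The lowest note is Eb, the root of the chord, so this is root position (figured bass 7).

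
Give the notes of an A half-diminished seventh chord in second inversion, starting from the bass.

Eb, G, A, C

The chord tones are A–C–Eb–G. With the fifth (Eb) lowest for second inversion: Eb, G, A, C.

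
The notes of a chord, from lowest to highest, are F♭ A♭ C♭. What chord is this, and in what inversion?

The pitch classes Fb, Ab, Cb arrange in thirds as Fb–Ab–Cb: an Fb major triad.
The lowest note is Fb, the root of the chord, so this is root position (figured bass 5/3).

Fb major, root position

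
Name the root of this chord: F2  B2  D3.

F, B, D are the tones of a B diminished triad (B–D–F), making B the root.

B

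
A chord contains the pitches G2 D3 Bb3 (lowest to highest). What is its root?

Reordering G, D, Bb into stacked thirds gives G–Bb–D; the bottom of that stack, G, is the root.

G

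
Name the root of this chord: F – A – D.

The distinct letter names are F, A, D. Arranged as a stack of thirds they read D–F–A, so D is the root (a D minor triad).

D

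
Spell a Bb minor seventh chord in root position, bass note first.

Bb, Db, F, Ab

Spelling Bb minor seventh: Bb–Db–F–Ab. In root position the root is bass, giving Bb, Db, F, Ab from the bottom.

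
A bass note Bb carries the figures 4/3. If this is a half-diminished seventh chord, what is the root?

E

The figures 4/3 mean the fifth of the chord is in the bass. If Bb is the fifth of a half-diminished seventh chord, the root is E (chord tones E–G–Bb–D).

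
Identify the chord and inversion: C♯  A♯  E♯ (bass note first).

Reducing to letter names: C#, A#, E#. These stack in thirds as A#–C#–E# — an A# minor triad.
With the third (C#) in the bass, the chord is in first inversion (figured bass 6).

A# minor, first inversion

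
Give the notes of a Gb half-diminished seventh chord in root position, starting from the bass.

The chord tones are Gb–Bbb–Dbb–Fb. With the root (Gb) lowest for root position: Gb, Bbb, Dbb, Fb.

Gb, Bbb, Dbb, Fb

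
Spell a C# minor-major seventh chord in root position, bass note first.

The chord tones are C#–E–G#–B#. With the root (C#) lowest for root position: C#, E, G#, B#.

C#, E, G#, B#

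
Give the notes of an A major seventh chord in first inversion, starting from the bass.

C#, E, G#, A

A major seventh is A–C#–E–G#. First inversion puts the third (C#) in the bass, with the remaining tones above: C#, E, G#, A.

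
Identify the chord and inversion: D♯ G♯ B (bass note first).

G# minor, second inversion

The pitch classes D#, G#, B arrange in thirds as G#–B–D#: a G# minor triad.
With the fifth (D#) in the bass, the chord is in second inversion (figured bass 6/4).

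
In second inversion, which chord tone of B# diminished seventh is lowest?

In second inversion the fifth is lowest. For B# diminished seventh (B#–D#–F#–A) that is F#.

F#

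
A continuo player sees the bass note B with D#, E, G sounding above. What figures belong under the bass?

4/3

The notes B, D#, E, G stack in thirds as E–G–B–D# — an E minor-major seventh chord. The bass B is the fifth, so this is second inversion: figured 4/3.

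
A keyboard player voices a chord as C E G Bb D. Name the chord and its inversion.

C dominant ninth, root position

Reducing to letter names: C, E, G, Bb, D. These stack in thirds as C–E–G–Bb–D — a C dominant ninth chord.
The lowest note is C, the root of the chord, so this is root position.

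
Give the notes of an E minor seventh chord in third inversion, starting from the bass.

D, E, G, B

Spelling E minor seventh: E–G–B–D. In third inversion the seventh is bass, giving D, E, G, B from the bottom.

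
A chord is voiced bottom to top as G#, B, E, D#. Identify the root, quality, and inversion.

The distinct note names are G#, B, E, D#. Stacked in thirds they read E–G#–B–D#, which is a major seventh chord on E.
G# is the third of E major seventh; third in the bass means first inversion (figured bass 6/5).

E major seventh, first inversion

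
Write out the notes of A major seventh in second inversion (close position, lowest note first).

The chord tones are A–C#–E–G#. With the fifth (E) lowest for second inversion: E, G#, A, C#.

E, G#, A, C#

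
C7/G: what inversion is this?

C7/G means C dominant seventh with G in the bass. G is the fifth of C dominant seventh (C–E–G–Bb), so this is second inversion.

second inversion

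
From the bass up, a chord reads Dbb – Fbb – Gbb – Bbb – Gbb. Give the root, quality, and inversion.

Gbb dominant seventh, second inversion

Reducing to letter names: Dbb, Fbb, Gbb, Bbb. These stack in thirds as Gbb–Bbb–Dbb–Fbb — a Gbb dominant seventh chord.
Dbb is the fifth of Gbb dominant seventh; fifth in the bass means second inversion (figured bass 4/3).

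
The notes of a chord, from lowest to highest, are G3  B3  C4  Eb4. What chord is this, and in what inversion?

Reducing to letter names: G, B, C, Eb. These stack in thirds as C–Eb–G–B — a C minor-major seventh chord.
The lowest note is G, the fifth of the chord, so this is second inversion (figured bass 4/3).

C minor-major seventh, second inversion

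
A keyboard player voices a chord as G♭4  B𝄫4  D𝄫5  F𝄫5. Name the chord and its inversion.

The distinct note names are Gb, Bbb, Dbb, Fbb. Stacked in thirds they read Gb–Bbb–Dbb–Fbb, which is a diminished seventh chord on Gb.
The lowest note is Gb, the root of the chord, so this is root position (figured bass 7).

Gb diminished seventh, root position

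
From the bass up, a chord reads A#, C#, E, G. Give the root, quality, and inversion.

Reducing to letter names: A#, C#, E, G. These stack in thirds as A#–C#–E–G — an A# diminished seventh chord.
With the root (A#) in the bass, the chord is in root position (figured bass 7).

A# diminished seventh, root position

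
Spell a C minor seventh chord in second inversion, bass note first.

The chord tones are C–Eb–G–Bb. With the fifth (G) lowest for second inversion: G, Bb, C, Eb.

G, Bb, C, Eb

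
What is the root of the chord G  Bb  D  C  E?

C

The distinct letter names are G, Bb, D, C, E. Arranged as a stack of thirds they read C–E–G–Bb–D, so C is the root (a C dominant ninth chord).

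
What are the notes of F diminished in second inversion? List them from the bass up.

Spelling F diminished: F–Ab–Cb. In second inversion the fifth is bass, giving Cb, F, Ab from the bottom.

Cb, F, Ab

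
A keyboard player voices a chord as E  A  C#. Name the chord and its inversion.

The distinct note names are E, A, C#. Stacked in thirds they read A–C#–E, which is a major triad on A.
The lowest note is E, the fifth of the chord, so this is second inversion (figured bass 6/4).

A major, second inversion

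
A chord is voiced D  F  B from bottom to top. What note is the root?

B

D, F, B are the tones of a B diminished triad (B–D–F), making B the root.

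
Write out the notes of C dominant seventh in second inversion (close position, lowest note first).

Spelling C dominant seventh: C–E–G–Bb. In second inversion the fifth is bass, giving G, Bb, C, E from the bottom.

G, Bb, C, E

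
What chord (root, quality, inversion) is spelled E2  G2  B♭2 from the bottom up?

E diminished, root position

Reducing to letter names: E, G, Bb. These stack in thirds as E–G–Bb — an E diminished triad.
The lowest note is E, the root of the chord, so this is root position (figured bass 5/3).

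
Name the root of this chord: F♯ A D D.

D

The distinct letter names are F#, A, D. Arranged as a stack of thirds they read D–F#–A, so D is the root (a D major triad).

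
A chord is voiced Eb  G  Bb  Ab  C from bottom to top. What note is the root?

Reordering Eb, G, Bb, Ab, C into stacked thirds gives Ab–C–Eb–G–Bb; the bottom of that stack, Ab, is the root.

Ab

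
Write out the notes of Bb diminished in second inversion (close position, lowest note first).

Fb, Bb, Db

Bb diminished is Bb–Db–Fb. Second inversion puts the fifth (Fb) in the bass, with the remaining tones above: Fb, Bb, Db.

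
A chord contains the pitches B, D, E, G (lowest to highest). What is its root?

Reordering B, D, E, G into stacked thirds gives E–G–B–D; the bottom of that stack, E, is the root.

E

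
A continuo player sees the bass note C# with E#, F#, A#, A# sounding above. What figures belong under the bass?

The notes C#, E#, F#, A# stack in thirds as F#–A#–C#–E# — an F# major seventh chord. The bass C# is the fifth, so this is second inversion: figured 4/3.

4/3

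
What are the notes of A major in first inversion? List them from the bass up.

The chord tones are A–C#–E. With the third (C#) lowest for first inversion: C#, E, A.

C#, E, A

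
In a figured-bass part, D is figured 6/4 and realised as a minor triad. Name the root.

The figures 6/4 mean the fifth of the chord is in the bass. If D is the fifth of a minor triad, the root is G (chord tones G–Bb–D).

G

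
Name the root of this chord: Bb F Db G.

Reordering Bb, F, Db, G into stacked thirds gives G–Bb–Db–F; the bottom of that stack, G, is the root.

G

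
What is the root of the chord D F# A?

D

The distinct letter names are D, F#, A. Arranged as a stack of thirds they read D–F#–A, so D is the root (a D major triad).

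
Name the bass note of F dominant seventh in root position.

F

The root of F dominant seventh (F–A–C–Eb) is F; that is the bass in root position.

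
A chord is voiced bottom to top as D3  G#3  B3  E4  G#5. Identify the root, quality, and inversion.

The pitch classes D, G#, B, E arrange in thirds as E–G#–B–D: an E dominant seventh chord.
The lowest note is D, the seventh of the chord, so this is third inversion (figured bass 4/2).

E dominant seventh, third inversion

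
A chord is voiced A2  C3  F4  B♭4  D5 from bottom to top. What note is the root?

The distinct letter names are A, C, F, Bb, D. Arranged as a stack of thirds they read Bb–D–F–A–C, so Bb is the root (a Bb major ninth chord).

Bb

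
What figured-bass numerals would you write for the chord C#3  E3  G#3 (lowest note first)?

5/3

The notes C#, E, G# stack in thirds as C#–E–G# — a C# minor triad. The bass C# is the root, so this is root position: figured 5/3.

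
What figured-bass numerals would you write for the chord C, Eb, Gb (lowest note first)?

The notes C, Eb, Gb stack in thirds as C–Eb–Gb — a C diminished triad. The bass C is the root, so this is root position: figured 5/3.

5/3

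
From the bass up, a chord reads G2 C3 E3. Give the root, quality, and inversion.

The distinct note names are G, C, E. Stacked in thirds they read C–E–G, which is a major triad on C.
The lowest note is G, the fifth of the chord, so this is second inversion (figured bass 6/4).

C major, second inversion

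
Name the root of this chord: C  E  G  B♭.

C, E, G, Bb are the tones of a C dominant seventh chord (C–E–G–Bb), making C the root.

C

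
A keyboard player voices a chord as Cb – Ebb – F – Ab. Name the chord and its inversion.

F diminished seventh, second inversion

The distinct note names are Cb, Ebb, F, Ab. Stacked in thirds they read F–Ab–Cb–Ebb, which is a diminished seventh chord on F.
With the fifth (Cb) in the bass, the chord is in second inversion (figured bass 4/3).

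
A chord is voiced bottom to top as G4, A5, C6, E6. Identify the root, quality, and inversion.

Reducing to letter names: G, A, C, E. These stack in thirds as A–C–E–G — an A minor seventh chord.
G is the seventh of A minor seventh; seventh in the bass means third inversion (figured bass 4/2).

A minor seventh, third inversion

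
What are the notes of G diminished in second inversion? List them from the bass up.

Db, G, Bb

G diminished is G–Bb–Db. Second inversion puts the fifth (Db) in the bass, with the remaining tones above: Db, G, Bb.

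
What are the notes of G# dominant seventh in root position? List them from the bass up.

G#, B#, D#, F#

G# dominant seventh is G#–B#–D#–F#. Root position puts the root (G#) in the bass, with the remaining tones above: G#, B#, D#, F#.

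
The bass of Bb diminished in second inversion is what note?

In second inversion the fifth is lowest. For Bb diminished (Bb–Db–Fb) that is Fb.

Fb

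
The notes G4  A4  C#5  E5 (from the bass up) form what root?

Reordering G, A, C#, E into stacked thirds gives A–C#–E–G; the bottom of that stack, A, is the root.

A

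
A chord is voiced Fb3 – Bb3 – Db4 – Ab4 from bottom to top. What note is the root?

Bb

The distinct letter names are Fb, Bb, Db, Ab. Arranged as a stack of thirds they read Bb–Db–Fb–Ab, so Bb is the root (a Bb half-diminished seventh chord).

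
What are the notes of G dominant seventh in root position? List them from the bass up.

The chord tones are G–B–D–F. With the root (G) lowest for root position: G, B, D, F.

G, B, D, F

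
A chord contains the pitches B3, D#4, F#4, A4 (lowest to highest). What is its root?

Reordering B, D#, F#, A into stacked thirds gives B–D#–F#–A; the bottom of that stack, B, is the root.

B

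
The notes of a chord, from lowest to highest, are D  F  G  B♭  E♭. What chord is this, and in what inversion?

Eb major ninth, third inversion

The distinct note names are D, F, G, Bb, Eb. Stacked in thirds they read Eb–G–Bb–D–F, which is a major ninth chord on Eb.
The lowest note is D, the seventh of the chord, so this is third inversion.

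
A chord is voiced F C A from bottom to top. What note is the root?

F

F, C, A are the tones of an F major triad (F–A–C), making F the root.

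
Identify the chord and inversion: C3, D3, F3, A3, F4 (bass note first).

D minor seventh, third inversion

The distinct note names are C, D, F, A. Stacked in thirds they read D–F–A–C, which is a minor seventh chord on D.
C is the seventh of D minor seventh; seventh in the bass means third inversion (figured bass 4/2).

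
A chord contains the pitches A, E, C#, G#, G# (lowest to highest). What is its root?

A, E, C#, G# are the tones of an A major seventh chord (A–C#–E–G#), making A the root.

A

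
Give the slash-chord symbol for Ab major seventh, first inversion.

First inversion of Ab major seventh has the third (C) in the bass. As a slash chord: Abmaj7/C.

Abmaj7/C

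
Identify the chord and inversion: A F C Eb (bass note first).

F dominant seventh, first inversion

The pitch classes A, F, C, Eb arrange in thirds as F–A–C–Eb: an F dominant seventh chord.
The lowest note is A, the third of the chord, so this is first inversion (figured bass 6/5).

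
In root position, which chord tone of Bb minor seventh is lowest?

Bb

The root of Bb minor seventh (Bb–Db–F–Ab) is Bb; that is the bass in root position.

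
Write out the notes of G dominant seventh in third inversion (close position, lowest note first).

F, G, B, D

G dominant seventh is G–B–D–F. Third inversion puts the seventh (F) in the bass, with the remaining tones above: F, G, B, D.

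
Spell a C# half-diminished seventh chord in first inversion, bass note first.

C# half-diminished seventh is C#–E–G–B. First inversion puts the third (E) in the bass, with the remaining tones above: E, G, B, C#.

E, G, B, C#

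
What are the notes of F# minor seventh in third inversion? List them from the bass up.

E, F#, A, C#

Spelling F# minor seventh: F#–A–C#–E. In third inversion the seventh is bass, giving E, F#, A, C# from the bottom.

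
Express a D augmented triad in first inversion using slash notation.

First inversion of D augmented has the third (F#) in the bass. As a slash chord: Daug/F#.

Daug/F#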